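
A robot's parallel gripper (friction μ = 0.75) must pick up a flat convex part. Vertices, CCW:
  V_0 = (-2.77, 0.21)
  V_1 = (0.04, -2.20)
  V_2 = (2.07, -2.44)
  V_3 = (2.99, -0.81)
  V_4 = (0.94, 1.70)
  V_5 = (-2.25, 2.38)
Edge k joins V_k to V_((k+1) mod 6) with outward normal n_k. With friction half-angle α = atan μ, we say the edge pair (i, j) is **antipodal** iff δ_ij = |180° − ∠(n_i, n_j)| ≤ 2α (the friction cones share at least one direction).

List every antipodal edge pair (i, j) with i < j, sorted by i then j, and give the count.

count = 7; pairs: (0,3), (0,4), (1,3), (1,4), (2,4), (2,5), (3,5)

α = atan 0.75 = 36.87°;  2α = 73.74°
n_0 = (-0.6510, -0.7591)
n_1 = (-0.1174, -0.9931)
n_2 = (+0.8709, -0.4915)
n_3 = (+0.7745, +0.6326)
n_4 = (+0.2085, +0.9780)
n_5 = (-0.9725, +0.2330)
  (0,1): δ = 146.12°  ·
  (0,2): δ = 78.82°  ·
  (0,3): δ = 10.14°  ✓
  (0,4): δ = 28.58°  ✓
  (0,5): δ = 117.14°  ·
  (1,2): δ = 112.70°  ·
  (1,3): δ = 44.02°  ✓
  (1,4): δ = 5.29°  ✓
  (1,5): δ = 83.27°  ·
  (2,3): δ = 111.32°  ·
  (2,4): δ = 72.59°  ✓
  (2,5): δ = 15.97°  ✓
  (3,4): δ = 141.27°  ·
  (3,5): δ = 52.72°  ✓
  (4,5): δ = 91.44°  ·
antipodal pairs: 7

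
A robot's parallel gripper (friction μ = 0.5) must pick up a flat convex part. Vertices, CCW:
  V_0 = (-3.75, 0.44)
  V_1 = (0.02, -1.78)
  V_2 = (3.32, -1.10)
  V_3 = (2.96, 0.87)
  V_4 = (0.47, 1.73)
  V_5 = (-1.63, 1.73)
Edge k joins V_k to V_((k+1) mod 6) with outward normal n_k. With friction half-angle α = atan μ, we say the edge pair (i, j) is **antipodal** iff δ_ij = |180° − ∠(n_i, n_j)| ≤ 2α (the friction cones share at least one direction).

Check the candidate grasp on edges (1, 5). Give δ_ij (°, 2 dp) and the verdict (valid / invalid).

α = atan 0.5 = 26.57°;  2α = 53.13°
edge 1: e_1 = (+3.30, +0.68);  n_1 = (+0.2018, -0.9794)
edge 5: e_5 = (-2.12, -1.29);  n_5 = (-0.5198, +0.8543)
∠(n_1, n_5) = 160.32°
δ = |180° − 160.32°| = 19.68°
19.68° ≤ 2α = 53.13°  →  valid

δ = 19.68°, valid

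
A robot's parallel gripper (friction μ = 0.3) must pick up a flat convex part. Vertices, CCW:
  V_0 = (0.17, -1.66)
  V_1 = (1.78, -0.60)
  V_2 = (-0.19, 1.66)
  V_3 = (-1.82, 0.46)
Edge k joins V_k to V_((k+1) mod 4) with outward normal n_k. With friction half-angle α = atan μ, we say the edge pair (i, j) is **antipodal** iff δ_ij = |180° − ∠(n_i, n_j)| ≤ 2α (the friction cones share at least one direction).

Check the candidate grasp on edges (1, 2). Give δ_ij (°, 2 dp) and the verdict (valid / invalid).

α = atan 0.3 = 16.70°;  2α = 33.40°
edge 1: e_1 = (-1.97, +2.26);  n_1 = (+0.7538, +0.6571)
edge 2: e_2 = (-1.63, -1.20);  n_2 = (-0.5929, +0.8053)
∠(n_1, n_2) = 85.28°
δ = |180° − 85.28°| = 94.72°
94.72° > 2α = 33.40°  →  invalid

δ = 94.72°, invalid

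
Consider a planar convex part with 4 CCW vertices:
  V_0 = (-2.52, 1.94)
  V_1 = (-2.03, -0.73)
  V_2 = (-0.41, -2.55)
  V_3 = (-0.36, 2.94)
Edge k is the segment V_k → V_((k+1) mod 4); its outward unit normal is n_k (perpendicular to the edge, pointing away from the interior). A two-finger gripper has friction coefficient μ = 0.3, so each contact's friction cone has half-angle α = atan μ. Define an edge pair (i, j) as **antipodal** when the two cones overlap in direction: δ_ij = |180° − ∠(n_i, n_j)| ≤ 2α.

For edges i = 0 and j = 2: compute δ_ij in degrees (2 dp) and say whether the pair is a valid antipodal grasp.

α = atan 0.3 = 16.70°;  2α = 33.40°
edge 0: e_0 = (+0.49, -2.67);  n_0 = (-0.9836, -0.1805)
edge 2: e_2 = (+0.05, +5.49);  n_2 = (+1.0000, -0.0091)
∠(n_0, n_2) = 169.08°
δ = |180° − 169.08°| = 10.92°
10.92° ≤ 2α = 33.40°  →  valid

δ = 10.92°, valid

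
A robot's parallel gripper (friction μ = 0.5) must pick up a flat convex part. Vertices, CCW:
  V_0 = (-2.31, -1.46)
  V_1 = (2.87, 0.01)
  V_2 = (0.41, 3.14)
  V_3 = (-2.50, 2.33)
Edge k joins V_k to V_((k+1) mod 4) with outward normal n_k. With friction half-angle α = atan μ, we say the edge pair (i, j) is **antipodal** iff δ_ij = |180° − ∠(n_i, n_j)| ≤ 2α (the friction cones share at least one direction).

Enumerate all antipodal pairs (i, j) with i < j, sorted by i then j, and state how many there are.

count = 2; pairs: (0,2), (1,3)

α = atan 0.5 = 26.57°;  2α = 53.13°
n_0 = (+0.2730, -0.9620)
n_1 = (+0.7862, +0.6179)
n_2 = (-0.2682, +0.9634)
n_3 = (-0.9987, -0.0501)
  (0,1): δ = 67.68°  ·
  (0,2): δ = 0.29°  ✓
  (0,3): δ = 77.03°  ·
  (1,2): δ = 112.61°  ·
  (1,3): δ = 35.30°  ✓
  (2,3): δ = 102.68°  ·
antipodal pairs: 2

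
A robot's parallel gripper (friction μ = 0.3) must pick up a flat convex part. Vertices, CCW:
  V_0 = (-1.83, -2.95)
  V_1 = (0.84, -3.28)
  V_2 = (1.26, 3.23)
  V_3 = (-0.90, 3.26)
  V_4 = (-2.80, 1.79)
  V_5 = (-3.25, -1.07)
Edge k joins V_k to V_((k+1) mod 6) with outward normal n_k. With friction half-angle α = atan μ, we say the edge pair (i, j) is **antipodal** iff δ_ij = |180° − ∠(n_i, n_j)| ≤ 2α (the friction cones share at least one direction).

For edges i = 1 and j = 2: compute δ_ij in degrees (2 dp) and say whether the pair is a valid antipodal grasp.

δ = 87.10°, invalid

α = atan 0.3 = 16.70°;  2α = 33.40°
edge 1: e_1 = (+0.42, +6.51);  n_1 = (+0.9979, -0.0644)
edge 2: e_2 = (-2.16, +0.03);  n_2 = (+0.0139, +0.9999)
∠(n_1, n_2) = 92.90°
δ = |180° − 92.90°| = 87.10°
87.10° > 2α = 33.40°  →  invalid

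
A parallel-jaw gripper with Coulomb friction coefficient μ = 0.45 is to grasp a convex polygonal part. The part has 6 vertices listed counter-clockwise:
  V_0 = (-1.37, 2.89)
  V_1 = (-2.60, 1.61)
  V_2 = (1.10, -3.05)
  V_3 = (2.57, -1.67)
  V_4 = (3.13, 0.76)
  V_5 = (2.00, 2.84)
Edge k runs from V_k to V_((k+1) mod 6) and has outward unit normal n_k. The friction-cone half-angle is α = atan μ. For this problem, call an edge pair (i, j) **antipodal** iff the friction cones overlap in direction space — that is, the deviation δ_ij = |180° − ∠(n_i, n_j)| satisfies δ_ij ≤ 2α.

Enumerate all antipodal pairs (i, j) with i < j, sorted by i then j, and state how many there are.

count = 4; pairs: (0,2), (0,3), (1,4), (2,5)

α = atan 0.45 = 24.23°;  2α = 48.46°
n_0 = (-0.7210, +0.6929)
n_1 = (-0.7832, -0.6218)
n_2 = (+0.6844, -0.7291)
n_3 = (+0.9745, -0.2246)
n_4 = (+0.8787, +0.4774)
n_5 = (+0.0148, +0.9999)
  (0,1): δ = 97.69°  ·
  (0,2): δ = 2.95°  ✓
  (0,3): δ = 30.88°  ✓
  (0,4): δ = 72.37°  ·
  (0,5): δ = 133.01°  ·
  (1,2): δ = 85.26°  ·
  (1,3): δ = 51.43°  ·
  (1,4): δ = 9.94°  ✓
  (1,5): δ = 50.70°  ·
  (2,3): δ = 146.17°  ·
  (2,4): δ = 104.68°  ·
  (2,5): δ = 44.04°  ✓
  (3,4): δ = 138.51°  ·
  (3,5): δ = 77.87°  ·
  (4,5): δ = 119.36°  ·
antipodal pairs: 4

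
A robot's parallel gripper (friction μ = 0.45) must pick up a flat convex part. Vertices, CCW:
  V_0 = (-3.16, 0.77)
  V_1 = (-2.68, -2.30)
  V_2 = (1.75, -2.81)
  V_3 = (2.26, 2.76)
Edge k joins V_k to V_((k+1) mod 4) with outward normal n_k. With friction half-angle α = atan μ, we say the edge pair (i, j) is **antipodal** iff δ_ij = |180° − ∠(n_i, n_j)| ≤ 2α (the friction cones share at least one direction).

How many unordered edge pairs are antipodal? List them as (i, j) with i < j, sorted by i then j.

α = atan 0.45 = 24.23°;  2α = 48.46°
n_0 = (-0.9880, -0.1545)
n_1 = (-0.1144, -0.9934)
n_2 = (+0.9958, -0.0912)
n_3 = (-0.3447, +0.9387)
  (0,1): δ = 105.45°  ·
  (0,2): δ = 14.12°  ✓
  (0,3): δ = 101.27°  ·
  (1,2): δ = 88.66°  ·
  (1,3): δ = 26.73°  ✓
  (2,3): δ = 64.61°  ·
antipodal pairs: 2

count = 2; pairs: (0,2), (1,3)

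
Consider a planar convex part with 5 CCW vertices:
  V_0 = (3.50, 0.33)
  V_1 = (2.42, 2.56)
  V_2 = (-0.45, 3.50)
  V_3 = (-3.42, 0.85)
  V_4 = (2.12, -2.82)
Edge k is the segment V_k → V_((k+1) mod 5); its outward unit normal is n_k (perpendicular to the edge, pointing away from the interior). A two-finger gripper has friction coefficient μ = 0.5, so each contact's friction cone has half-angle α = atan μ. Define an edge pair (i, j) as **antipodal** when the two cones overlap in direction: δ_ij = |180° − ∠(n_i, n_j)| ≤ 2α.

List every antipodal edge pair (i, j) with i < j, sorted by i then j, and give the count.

count = 3; pairs: (0,3), (1,3), (2,4)

α = atan 0.5 = 26.57°;  2α = 53.13°
n_0 = (+0.9000, +0.4359)
n_1 = (+0.3113, +0.9503)
n_2 = (-0.6658, +0.7462)
n_3 = (-0.5523, -0.8337)
n_4 = (+0.9160, -0.4013)
  (0,1): δ = 133.98°  ·
  (0,2): δ = 74.10°  ·
  (0,3): δ = 30.64°  ✓
  (0,4): δ = 130.50°  ·
  (1,2): δ = 120.12°  ·
  (1,3): δ = 15.39°  ✓
  (1,4): δ = 84.48°  ·
  (2,3): δ = 75.26°  ·
  (2,4): δ = 24.60°  ✓
  (3,4): δ = 80.14°  ·
antipodal pairs: 3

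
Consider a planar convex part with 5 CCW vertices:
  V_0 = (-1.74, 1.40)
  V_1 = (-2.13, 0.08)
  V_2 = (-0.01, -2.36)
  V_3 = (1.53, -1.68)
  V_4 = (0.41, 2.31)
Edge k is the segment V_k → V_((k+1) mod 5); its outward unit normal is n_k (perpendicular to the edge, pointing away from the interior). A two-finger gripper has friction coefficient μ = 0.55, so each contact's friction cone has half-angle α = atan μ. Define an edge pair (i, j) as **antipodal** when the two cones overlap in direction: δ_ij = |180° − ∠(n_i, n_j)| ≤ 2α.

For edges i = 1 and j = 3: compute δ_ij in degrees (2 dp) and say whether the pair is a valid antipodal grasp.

δ = 25.31°, valid

α = atan 0.55 = 28.81°;  2α = 57.62°
edge 1: e_1 = (+2.12, -2.44);  n_1 = (-0.7549, -0.6559)
edge 3: e_3 = (-1.12, +3.99);  n_3 = (+0.9628, +0.2703)
∠(n_1, n_3) = 154.69°
δ = |180° − 154.69°| = 25.31°
25.31° ≤ 2α = 57.62°  →  valid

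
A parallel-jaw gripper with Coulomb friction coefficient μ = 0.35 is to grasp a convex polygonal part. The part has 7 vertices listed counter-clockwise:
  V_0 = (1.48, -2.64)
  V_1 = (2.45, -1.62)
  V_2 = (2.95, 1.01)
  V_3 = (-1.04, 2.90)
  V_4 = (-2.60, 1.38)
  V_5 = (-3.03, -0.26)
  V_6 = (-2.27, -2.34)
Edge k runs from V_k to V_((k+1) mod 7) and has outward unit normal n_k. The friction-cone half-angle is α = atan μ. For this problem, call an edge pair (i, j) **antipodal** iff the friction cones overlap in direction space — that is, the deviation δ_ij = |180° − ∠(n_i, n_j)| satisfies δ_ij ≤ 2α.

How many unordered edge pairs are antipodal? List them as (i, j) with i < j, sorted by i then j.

α = atan 0.35 = 19.29°;  2α = 38.58°
n_0 = (+0.7246, -0.6891)
n_1 = (+0.9824, -0.1868)
n_2 = (+0.4281, +0.9037)
n_3 = (-0.6979, +0.7162)
n_4 = (-0.9673, +0.2536)
n_5 = (-0.9393, -0.3432)
n_6 = (-0.0797, -0.9968)
  (0,1): δ = 147.20°  ·
  (0,2): δ = 71.79°  ·
  (0,3): δ = 2.18°  ✓
  (0,4): δ = 28.87°  ✓
  (0,5): δ = 63.63°  ·
  (0,6): δ = 128.99°  ·
  (1,2): δ = 104.58°  ·
  (1,3): δ = 34.98°  ✓
  (1,4): δ = 3.93°  ✓
  (1,5): δ = 30.84°  ✓
  (1,6): δ = 96.19°  ·
  (2,3): δ = 110.40°  ·
  (2,4): δ = 79.35°  ·
  (2,5): δ = 44.58°  ·
  (2,6): δ = 20.77°  ✓
  (3,4): δ = 148.95°  ·
  (3,5): δ = 114.18°  ·
  (3,6): δ = 48.83°  ·
  (4,5): δ = 145.24°  ·
  (4,6): δ = 79.88°  ·
  (5,6): δ = 114.65°  ·
antipodal pairs: 6

count = 6; pairs: (0,3), (0,4), (1,3), (1,4), (1,5), (2,6)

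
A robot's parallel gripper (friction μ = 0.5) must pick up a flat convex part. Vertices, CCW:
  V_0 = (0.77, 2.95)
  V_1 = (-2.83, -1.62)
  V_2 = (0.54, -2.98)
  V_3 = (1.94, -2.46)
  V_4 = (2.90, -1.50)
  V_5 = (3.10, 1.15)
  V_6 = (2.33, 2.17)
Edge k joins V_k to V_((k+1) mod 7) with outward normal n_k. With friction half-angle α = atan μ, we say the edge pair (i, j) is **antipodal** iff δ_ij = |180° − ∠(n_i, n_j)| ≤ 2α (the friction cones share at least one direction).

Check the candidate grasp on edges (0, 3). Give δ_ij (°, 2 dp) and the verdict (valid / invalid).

α = atan 0.5 = 26.57°;  2α = 53.13°
edge 0: e_0 = (-3.60, -4.57);  n_0 = (-0.7855, +0.6188)
edge 3: e_3 = (+0.96, +0.96);  n_3 = (+0.7071, -0.7071)
∠(n_0, n_3) = 173.23°
δ = |180° − 173.23°| = 6.77°
6.77° ≤ 2α = 53.13°  →  valid

δ = 6.77°, valid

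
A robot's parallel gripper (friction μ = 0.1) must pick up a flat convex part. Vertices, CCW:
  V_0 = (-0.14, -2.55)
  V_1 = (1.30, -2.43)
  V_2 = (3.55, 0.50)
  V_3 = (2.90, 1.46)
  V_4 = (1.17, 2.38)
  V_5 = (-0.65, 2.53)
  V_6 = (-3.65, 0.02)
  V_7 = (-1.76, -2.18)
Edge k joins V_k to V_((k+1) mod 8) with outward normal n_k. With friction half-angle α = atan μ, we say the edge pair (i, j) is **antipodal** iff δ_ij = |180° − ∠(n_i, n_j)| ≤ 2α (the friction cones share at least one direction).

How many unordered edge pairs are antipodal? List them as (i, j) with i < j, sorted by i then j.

count = 3; pairs: (0,4), (2,6), (4,7)

α = atan 0.1 = 5.71°;  2α = 11.42°
n_0 = (+0.0830, -0.9965)
n_1 = (+0.7931, -0.6091)
n_2 = (+0.8280, +0.5607)
n_3 = (+0.4695, +0.8829)
n_4 = (+0.0821, +0.9966)
n_5 = (-0.6417, +0.7670)
n_6 = (-0.7585, -0.6516)
n_7 = (-0.2227, -0.9749)
  (0,1): δ = 132.28°  ·
  (0,2): δ = 60.66°  ·
  (0,3): δ = 32.77°  ·
  (0,4): δ = 9.48°  ✓
  (0,5): δ = 35.15°  ·
  (0,6): δ = 125.90°  ·
  (0,7): δ = 162.37°  ·
  (1,2): δ = 108.38°  ·
  (1,3): δ = 80.48°  ·
  (1,4): δ = 57.19°  ·
  (1,5): δ = 12.56°  ·
  (1,6): δ = 78.19°  ·
  (1,7): δ = 114.66°  ·
  (2,3): δ = 152.10°  ·
  (2,4): δ = 128.81°  ·
  (2,5): δ = 84.18°  ·
  (2,6): δ = 6.56°  ✓
  (2,7): δ = 43.03°  ·
  (3,4): δ = 156.71°  ·
  (3,5): δ = 112.08°  ·
  (3,6): δ = 21.33°  ·
  (3,7): δ = 15.14°  ·
  (4,5): δ = 135.37°  ·
  (4,6): δ = 44.62°  ·
  (4,7): δ = 8.15°  ✓
  (5,6): δ = 89.25°  ·
  (5,7): δ = 52.78°  ·
  (6,7): δ = 143.53°  ·
antipodal pairs: 3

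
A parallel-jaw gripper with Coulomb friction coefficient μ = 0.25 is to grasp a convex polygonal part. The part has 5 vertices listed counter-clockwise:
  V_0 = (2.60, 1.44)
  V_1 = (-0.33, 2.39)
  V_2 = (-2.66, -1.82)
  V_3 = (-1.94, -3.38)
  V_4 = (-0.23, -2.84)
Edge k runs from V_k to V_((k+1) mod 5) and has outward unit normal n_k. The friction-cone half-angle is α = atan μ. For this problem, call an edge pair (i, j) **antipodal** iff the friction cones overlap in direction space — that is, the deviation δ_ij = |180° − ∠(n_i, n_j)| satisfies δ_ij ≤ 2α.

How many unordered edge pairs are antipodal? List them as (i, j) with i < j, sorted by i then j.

α = atan 0.25 = 14.04°;  2α = 28.07°
n_0 = (+0.3084, +0.9512)
n_1 = (-0.8749, +0.4842)
n_2 = (-0.9080, -0.4191)
n_3 = (+0.3011, -0.9536)
n_4 = (+0.8341, -0.5515)
  (0,1): δ = 101.00°  ·
  (0,2): δ = 47.26°  ·
  (0,3): δ = 35.49°  ·
  (0,4): δ = 74.49°  ·
  (1,2): δ = 126.26°  ·
  (1,3): δ = 43.51°  ·
  (1,4): δ = 4.51°  ✓
  (2,3): δ = 97.25°  ·
  (2,4): δ = 58.25°  ·
  (3,4): δ = 141.00°  ·
antipodal pairs: 1

count = 1; pairs: (1,4)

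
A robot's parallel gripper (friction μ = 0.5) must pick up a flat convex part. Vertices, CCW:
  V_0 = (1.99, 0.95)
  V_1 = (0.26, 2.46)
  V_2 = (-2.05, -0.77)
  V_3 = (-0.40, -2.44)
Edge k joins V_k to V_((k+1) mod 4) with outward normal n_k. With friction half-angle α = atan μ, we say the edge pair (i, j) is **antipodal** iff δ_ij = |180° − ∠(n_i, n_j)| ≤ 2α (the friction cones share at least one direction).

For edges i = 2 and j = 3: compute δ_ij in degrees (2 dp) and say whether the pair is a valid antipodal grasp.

α = atan 0.5 = 26.57°;  2α = 53.13°
edge 2: e_2 = (+1.65, -1.67);  n_2 = (-0.7114, -0.7028)
edge 3: e_3 = (+2.39, +3.39);  n_3 = (+0.8173, -0.5762)
∠(n_2, n_3) = 100.16°
δ = |180° − 100.16°| = 79.84°
79.84° > 2α = 53.13°  →  invalid

δ = 79.84°, invalid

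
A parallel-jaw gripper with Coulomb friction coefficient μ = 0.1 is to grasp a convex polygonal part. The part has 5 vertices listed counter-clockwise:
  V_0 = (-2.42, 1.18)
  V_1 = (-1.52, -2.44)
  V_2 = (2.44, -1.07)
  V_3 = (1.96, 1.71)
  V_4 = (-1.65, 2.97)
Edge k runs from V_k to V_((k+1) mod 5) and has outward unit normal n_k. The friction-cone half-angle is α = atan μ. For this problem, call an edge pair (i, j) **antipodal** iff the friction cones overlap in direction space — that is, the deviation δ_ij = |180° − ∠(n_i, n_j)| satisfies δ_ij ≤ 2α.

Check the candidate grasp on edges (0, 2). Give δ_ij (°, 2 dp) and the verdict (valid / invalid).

δ = 4.17°, valid

α = atan 0.1 = 5.71°;  2α = 11.42°
edge 0: e_0 = (+0.90, -3.62);  n_0 = (-0.9705, -0.2413)
edge 2: e_2 = (-0.48, +2.78);  n_2 = (+0.9854, +0.1701)
∠(n_0, n_2) = 175.83°
δ = |180° − 175.83°| = 4.17°
4.17° ≤ 2α = 11.42°  →  valid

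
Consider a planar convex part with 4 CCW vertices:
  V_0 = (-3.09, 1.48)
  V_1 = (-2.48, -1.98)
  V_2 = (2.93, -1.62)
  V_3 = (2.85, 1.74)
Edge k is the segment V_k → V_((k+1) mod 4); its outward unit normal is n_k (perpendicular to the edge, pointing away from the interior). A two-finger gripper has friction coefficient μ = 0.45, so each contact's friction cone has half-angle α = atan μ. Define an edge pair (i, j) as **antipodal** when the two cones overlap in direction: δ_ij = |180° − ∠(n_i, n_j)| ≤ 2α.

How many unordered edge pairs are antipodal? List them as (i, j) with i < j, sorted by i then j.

count = 2; pairs: (0,2), (1,3)

α = atan 0.45 = 24.23°;  2α = 48.46°
n_0 = (-0.9848, -0.1736)
n_1 = (+0.0664, -0.9978)
n_2 = (+0.9997, +0.0238)
n_3 = (-0.0437, +0.9990)
  (0,1): δ = 96.19°  ·
  (0,2): δ = 8.63°  ✓
  (0,3): δ = 82.51°  ·
  (1,2): δ = 92.44°  ·
  (1,3): δ = 1.30°  ✓
  (2,3): δ = 88.86°  ·
antipodal pairs: 2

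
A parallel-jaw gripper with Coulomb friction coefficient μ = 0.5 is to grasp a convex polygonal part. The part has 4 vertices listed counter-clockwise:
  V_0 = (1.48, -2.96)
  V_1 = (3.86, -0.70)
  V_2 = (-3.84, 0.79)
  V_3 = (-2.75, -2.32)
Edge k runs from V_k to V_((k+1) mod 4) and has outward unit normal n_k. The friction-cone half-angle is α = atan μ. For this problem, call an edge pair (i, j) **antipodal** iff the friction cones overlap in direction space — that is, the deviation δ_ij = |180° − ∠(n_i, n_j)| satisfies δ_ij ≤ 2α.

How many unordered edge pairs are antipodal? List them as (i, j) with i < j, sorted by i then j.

α = atan 0.5 = 26.57°;  2α = 53.13°
n_0 = (+0.6886, -0.7252)
n_1 = (+0.1900, +0.9818)
n_2 = (-0.9437, -0.3308)
n_3 = (-0.1496, -0.9887)
  (0,1): δ = 54.47°  ·
  (0,2): δ = 65.80°  ·
  (0,3): δ = 127.88°  ·
  (1,2): δ = 59.73°  ·
  (1,3): δ = 2.35°  ✓
  (2,3): δ = 117.92°  ·
antipodal pairs: 1

count = 1; pairs: (1,3)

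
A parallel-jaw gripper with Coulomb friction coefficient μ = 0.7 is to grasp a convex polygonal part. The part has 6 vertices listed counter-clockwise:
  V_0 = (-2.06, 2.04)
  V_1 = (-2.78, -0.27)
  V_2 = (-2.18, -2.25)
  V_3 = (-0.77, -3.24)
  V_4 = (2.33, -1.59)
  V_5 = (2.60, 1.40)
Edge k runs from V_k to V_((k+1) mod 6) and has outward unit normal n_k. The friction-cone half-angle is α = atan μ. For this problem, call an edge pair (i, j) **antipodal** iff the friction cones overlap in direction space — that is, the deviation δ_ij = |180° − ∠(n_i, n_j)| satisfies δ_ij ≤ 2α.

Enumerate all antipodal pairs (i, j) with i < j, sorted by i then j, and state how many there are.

count = 7; pairs: (0,3), (0,4), (1,4), (1,5), (2,4), (2,5), (3,5)

α = atan 0.7 = 34.99°;  2α = 69.98°
n_0 = (-0.9547, +0.2976)
n_1 = (-0.9570, -0.2900)
n_2 = (-0.5746, -0.8184)
n_3 = (+0.4698, -0.8827)
n_4 = (+0.9959, -0.0899)
n_5 = (+0.1361, +0.9907)
  (0,1): δ = 145.83°  ·
  (0,2): δ = 107.76°  ·
  (0,3): δ = 44.66°  ✓
  (0,4): δ = 12.15°  ✓
  (0,5): δ = 99.49°  ·
  (1,2): δ = 141.93°  ·
  (1,3): δ = 78.83°  ·
  (1,4): δ = 22.02°  ✓
  (1,5): δ = 65.32°  ✓
  (2,3): δ = 116.90°  ·
  (2,4): δ = 60.09°  ✓
  (2,5): δ = 27.25°  ✓
  (3,4): δ = 123.18°  ·
  (3,5): δ = 35.84°  ✓
  (4,5): δ = 92.66°  ·
antipodal pairs: 7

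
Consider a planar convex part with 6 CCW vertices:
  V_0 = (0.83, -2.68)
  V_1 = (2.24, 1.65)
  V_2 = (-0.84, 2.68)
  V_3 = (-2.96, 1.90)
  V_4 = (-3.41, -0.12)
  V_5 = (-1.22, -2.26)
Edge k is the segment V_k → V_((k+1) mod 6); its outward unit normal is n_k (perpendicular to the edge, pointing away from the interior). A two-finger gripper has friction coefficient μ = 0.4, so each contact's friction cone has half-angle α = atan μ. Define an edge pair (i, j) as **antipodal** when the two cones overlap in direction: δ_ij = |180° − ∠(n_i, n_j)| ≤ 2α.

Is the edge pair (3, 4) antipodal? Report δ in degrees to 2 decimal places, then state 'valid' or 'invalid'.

δ = 121.78°, invalid

α = atan 0.4 = 21.80°;  2α = 43.60°
edge 3: e_3 = (-0.45, -2.02);  n_3 = (-0.9761, +0.2174)
edge 4: e_4 = (+2.19, -2.14);  n_4 = (-0.6989, -0.7152)
∠(n_3, n_4) = 58.22°
δ = |180° − 58.22°| = 121.78°
121.78° > 2α = 43.60°  →  invalid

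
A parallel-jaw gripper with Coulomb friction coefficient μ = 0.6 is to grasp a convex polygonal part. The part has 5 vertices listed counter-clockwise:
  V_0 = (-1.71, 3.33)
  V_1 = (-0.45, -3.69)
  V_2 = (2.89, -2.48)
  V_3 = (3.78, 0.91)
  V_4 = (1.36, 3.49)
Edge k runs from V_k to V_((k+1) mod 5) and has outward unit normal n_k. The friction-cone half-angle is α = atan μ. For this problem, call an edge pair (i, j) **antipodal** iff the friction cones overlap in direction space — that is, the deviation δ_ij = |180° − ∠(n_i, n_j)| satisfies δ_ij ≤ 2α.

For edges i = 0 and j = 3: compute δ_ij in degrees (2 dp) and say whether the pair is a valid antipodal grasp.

δ = 32.99°, valid

α = atan 0.6 = 30.96°;  2α = 61.93°
edge 0: e_0 = (+1.26, -7.02);  n_0 = (-0.9843, -0.1767)
edge 3: e_3 = (-2.42, +2.58);  n_3 = (+0.7294, +0.6841)
∠(n_0, n_3) = 147.01°
δ = |180° − 147.01°| = 32.99°
32.99° ≤ 2α = 61.93°  →  valid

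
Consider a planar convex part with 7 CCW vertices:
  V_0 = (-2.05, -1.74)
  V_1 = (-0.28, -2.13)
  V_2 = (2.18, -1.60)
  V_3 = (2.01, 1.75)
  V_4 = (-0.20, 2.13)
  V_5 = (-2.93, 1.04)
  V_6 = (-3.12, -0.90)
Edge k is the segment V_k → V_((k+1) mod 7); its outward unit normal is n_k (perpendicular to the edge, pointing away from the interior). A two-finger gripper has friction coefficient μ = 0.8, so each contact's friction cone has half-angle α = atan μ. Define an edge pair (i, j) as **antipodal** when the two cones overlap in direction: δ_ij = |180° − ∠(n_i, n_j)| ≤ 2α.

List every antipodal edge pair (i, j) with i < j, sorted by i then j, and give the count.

α = atan 0.8 = 38.66°;  2α = 77.32°
n_0 = (-0.2152, -0.9766)
n_1 = (+0.2106, -0.9776)
n_2 = (+0.9987, +0.0507)
n_3 = (+0.1695, +0.9855)
n_4 = (-0.3708, +0.9287)
n_5 = (-0.9952, +0.0975)
n_6 = (-0.6175, -0.7866)
  (0,1): δ = 155.42°  ·
  (0,2): δ = 74.67°  ✓
  (0,3): δ = 2.67°  ✓
  (0,4): δ = 34.19°  ✓
  (0,5): δ = 96.83°  ·
  (0,6): δ = 154.29°  ·
  (1,2): δ = 99.25°  ·
  (1,3): δ = 21.91°  ✓
  (1,4): δ = 9.61°  ✓
  (1,5): δ = 72.25°  ✓
  (1,6): δ = 129.71°  ·
  (2,3): δ = 102.66°  ·
  (2,4): δ = 71.14°  ✓
  (2,5): δ = 8.50°  ✓
  (2,6): δ = 48.96°  ✓
  (3,4): δ = 148.48°  ·
  (3,5): δ = 85.84°  ·
  (3,6): δ = 28.38°  ✓
  (4,5): δ = 117.36°  ·
  (4,6): δ = 59.90°  ✓
  (5,6): δ = 122.54°  ·
antipodal pairs: 11

count = 11; pairs: (0,2), (0,3), (0,4), (1,3), (1,4), (1,5), (2,4), (2,5), (2,6), (3,6), (4,6)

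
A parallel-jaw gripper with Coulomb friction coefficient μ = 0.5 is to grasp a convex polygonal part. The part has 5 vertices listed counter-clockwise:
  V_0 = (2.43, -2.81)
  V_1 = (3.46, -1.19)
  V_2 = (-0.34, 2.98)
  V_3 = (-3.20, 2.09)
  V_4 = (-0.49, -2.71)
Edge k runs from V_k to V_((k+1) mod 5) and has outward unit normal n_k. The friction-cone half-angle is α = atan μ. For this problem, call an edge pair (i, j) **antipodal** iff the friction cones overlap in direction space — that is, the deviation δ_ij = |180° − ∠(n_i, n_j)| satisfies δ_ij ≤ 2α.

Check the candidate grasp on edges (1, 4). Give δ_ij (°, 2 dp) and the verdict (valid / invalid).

δ = 45.70°, valid

α = atan 0.5 = 26.57°;  2α = 53.13°
edge 1: e_1 = (-3.80, +4.17);  n_1 = (+0.7391, +0.6736)
edge 4: e_4 = (+2.92, -0.10);  n_4 = (-0.0342, -0.9994)
∠(n_1, n_4) = 134.30°
δ = |180° − 134.30°| = 45.70°
45.70° ≤ 2α = 53.13°  →  valid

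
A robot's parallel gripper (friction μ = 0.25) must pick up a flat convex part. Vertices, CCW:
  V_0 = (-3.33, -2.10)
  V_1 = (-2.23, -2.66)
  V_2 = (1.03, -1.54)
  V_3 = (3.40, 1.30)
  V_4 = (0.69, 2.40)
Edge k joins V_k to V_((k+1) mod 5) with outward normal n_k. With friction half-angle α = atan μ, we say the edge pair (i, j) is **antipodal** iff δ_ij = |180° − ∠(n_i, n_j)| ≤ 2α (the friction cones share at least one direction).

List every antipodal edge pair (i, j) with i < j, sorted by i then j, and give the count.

α = atan 0.25 = 14.04°;  2α = 28.07°
n_0 = (-0.4537, -0.8912)
n_1 = (+0.3249, -0.9457)
n_2 = (+0.7678, -0.6407)
n_3 = (+0.3761, +0.9266)
n_4 = (-0.7458, +0.6662)
  (0,1): δ = 134.06°  ·
  (0,2): δ = 102.87°  ·
  (0,3): δ = 4.89°  ✓
  (0,4): δ = 75.20°  ·
  (1,2): δ = 148.81°  ·
  (1,3): δ = 41.05°  ·
  (1,4): δ = 29.26°  ·
  (2,3): δ = 72.25°  ·
  (2,4): δ = 1.93°  ✓
  (3,4): δ = 109.68°  ·
antipodal pairs: 2

count = 2; pairs: (0,3), (2,4)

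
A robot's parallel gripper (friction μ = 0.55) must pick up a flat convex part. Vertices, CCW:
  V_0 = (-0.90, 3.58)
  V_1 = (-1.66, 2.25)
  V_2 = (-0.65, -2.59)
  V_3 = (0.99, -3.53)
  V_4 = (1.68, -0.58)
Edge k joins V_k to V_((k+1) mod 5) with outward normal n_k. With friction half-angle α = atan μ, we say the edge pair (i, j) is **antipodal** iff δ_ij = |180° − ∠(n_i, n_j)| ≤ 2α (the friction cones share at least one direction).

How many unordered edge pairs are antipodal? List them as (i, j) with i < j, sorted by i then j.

α = atan 0.55 = 28.81°;  2α = 57.62°
n_0 = (-0.8682, +0.4961)
n_1 = (-0.9789, -0.2043)
n_2 = (-0.4973, -0.8676)
n_3 = (+0.9737, -0.2278)
n_4 = (+0.8498, +0.5271)
  (0,1): δ = 138.47°  ·
  (0,2): δ = 90.08°  ·
  (0,3): δ = 16.58°  ✓
  (0,4): δ = 61.55°  ·
  (1,2): δ = 131.61°  ·
  (1,3): δ = 24.95°  ✓
  (1,4): δ = 20.02°  ✓
  (2,3): δ = 73.34°  ·
  (2,4): δ = 28.37°  ✓
  (3,4): δ = 135.03°  ·
antipodal pairs: 4

count = 4; pairs: (0,3), (1,3), (1,4), (2,4)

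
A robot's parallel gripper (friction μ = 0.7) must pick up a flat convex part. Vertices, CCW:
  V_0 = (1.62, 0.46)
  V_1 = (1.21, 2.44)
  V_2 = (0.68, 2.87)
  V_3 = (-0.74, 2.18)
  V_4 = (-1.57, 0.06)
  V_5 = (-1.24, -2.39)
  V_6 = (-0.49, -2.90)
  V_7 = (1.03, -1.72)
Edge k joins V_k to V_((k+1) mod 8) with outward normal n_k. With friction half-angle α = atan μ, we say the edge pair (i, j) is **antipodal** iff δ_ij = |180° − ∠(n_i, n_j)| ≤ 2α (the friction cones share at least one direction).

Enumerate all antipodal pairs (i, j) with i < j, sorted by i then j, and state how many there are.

α = atan 0.7 = 34.99°;  2α = 69.98°
n_0 = (+0.9792, +0.2028)
n_1 = (+0.6300, +0.7766)
n_2 = (-0.4371, +0.8994)
n_3 = (-0.9312, +0.3646)
n_4 = (-0.9911, -0.1335)
n_5 = (-0.5623, -0.8269)
n_6 = (+0.6132, -0.7899)
n_7 = (+0.9653, -0.2612)
  (0,1): δ = 140.75°  ·
  (0,2): δ = 75.78°  ·
  (0,3): δ = 33.08°  ✓
  (0,4): δ = 4.03°  ✓
  (0,5): δ = 44.09°  ✓
  (0,6): δ = 116.12°  ·
  (0,7): δ = 153.16°  ·
  (1,2): δ = 115.03°  ·
  (1,3): δ = 72.33°  ·
  (1,4): δ = 43.28°  ✓
  (1,5): δ = 4.84°  ✓
  (1,6): δ = 76.88°  ·
  (1,7): δ = 113.91°  ·
  (2,3): δ = 137.30°  ·
  (2,4): δ = 108.24°  ·
  (2,5): δ = 60.13°  ✓
  (2,6): δ = 11.91°  ✓
  (2,7): δ = 48.94°  ✓
  (3,4): δ = 150.95°  ·
  (3,5): δ = 102.83°  ·
  (3,6): δ = 30.80°  ✓
  (3,7): δ = 6.24°  ✓
  (4,5): δ = 131.89°  ·
  (4,6): δ = 59.85°  ✓
  (4,7): δ = 22.82°  ✓
  (5,6): δ = 107.96°  ·
  (5,7): δ = 70.93°  ·
  (6,7): δ = 142.97°  ·
antipodal pairs: 12

count = 12; pairs: (0,3), (0,4), (0,5), (1,4), (1,5), (2,5), (2,6), (2,7), (3,6), (3,7), (4,6), (4,7)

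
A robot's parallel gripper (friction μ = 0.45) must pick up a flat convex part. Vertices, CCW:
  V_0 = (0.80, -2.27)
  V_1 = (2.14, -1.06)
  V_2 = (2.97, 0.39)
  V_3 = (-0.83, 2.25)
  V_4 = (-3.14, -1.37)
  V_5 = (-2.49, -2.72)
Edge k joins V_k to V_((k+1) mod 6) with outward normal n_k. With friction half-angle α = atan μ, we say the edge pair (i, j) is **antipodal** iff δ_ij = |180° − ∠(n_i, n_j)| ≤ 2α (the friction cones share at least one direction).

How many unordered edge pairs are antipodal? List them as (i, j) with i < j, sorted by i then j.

count = 4; pairs: (0,3), (1,3), (2,4), (2,5)

α = atan 0.45 = 24.23°;  2α = 48.46°
n_0 = (+0.6702, -0.7422)
n_1 = (+0.8679, -0.4968)
n_2 = (+0.4396, +0.8982)
n_3 = (-0.8430, +0.5379)
n_4 = (-0.9010, -0.4338)
n_5 = (+0.1355, -0.9908)
  (0,1): δ = 161.87°  ·
  (0,2): δ = 68.16°  ·
  (0,3): δ = 15.38°  ✓
  (0,4): δ = 73.63°  ·
  (0,5): δ = 145.71°  ·
  (1,2): δ = 86.29°  ·
  (1,3): δ = 2.76°  ✓
  (1,4): δ = 55.50°  ·
  (1,5): δ = 127.58°  ·
  (2,3): δ = 96.46°  ·
  (2,4): δ = 38.21°  ✓
  (2,5): δ = 33.87°  ✓
  (3,4): δ = 121.75°  ·
  (3,5): δ = 49.67°  ·
  (4,5): δ = 107.92°  ·
antipodal pairs: 4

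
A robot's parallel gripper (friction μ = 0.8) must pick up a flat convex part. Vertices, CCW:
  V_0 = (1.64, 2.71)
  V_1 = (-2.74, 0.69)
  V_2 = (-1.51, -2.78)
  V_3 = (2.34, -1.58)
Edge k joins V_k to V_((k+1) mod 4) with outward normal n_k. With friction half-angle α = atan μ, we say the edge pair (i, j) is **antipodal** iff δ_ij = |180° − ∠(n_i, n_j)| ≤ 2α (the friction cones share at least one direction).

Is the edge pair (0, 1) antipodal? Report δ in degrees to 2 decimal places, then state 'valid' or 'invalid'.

α = atan 0.8 = 38.66°;  2α = 77.32°
edge 0: e_0 = (-4.38, -2.02);  n_0 = (-0.4188, +0.9081)
edge 1: e_1 = (+1.23, -3.47);  n_1 = (-0.9425, -0.3341)
∠(n_0, n_1) = 84.76°
δ = |180° − 84.76°| = 95.24°
95.24° > 2α = 77.32°  →  invalid

δ = 95.24°, invalid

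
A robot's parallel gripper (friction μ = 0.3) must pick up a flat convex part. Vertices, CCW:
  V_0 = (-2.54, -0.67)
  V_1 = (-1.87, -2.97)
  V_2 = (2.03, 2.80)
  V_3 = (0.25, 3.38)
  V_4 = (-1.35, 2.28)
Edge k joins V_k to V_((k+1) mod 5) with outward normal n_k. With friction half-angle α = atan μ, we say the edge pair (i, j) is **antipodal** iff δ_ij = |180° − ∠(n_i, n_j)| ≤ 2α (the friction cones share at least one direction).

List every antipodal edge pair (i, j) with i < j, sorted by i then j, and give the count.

α = atan 0.3 = 16.70°;  2α = 33.40°
n_0 = (-0.9601, -0.2797)
n_1 = (+0.8285, -0.5600)
n_2 = (+0.3098, +0.9508)
n_3 = (-0.5665, +0.8240)
n_4 = (-0.9274, +0.3741)
  (0,1): δ = 50.30°  ·
  (0,2): δ = 55.71°  ·
  (0,3): δ = 108.27°  ·
  (0,4): δ = 141.79°  ·
  (1,2): δ = 73.99°  ·
  (1,3): δ = 21.44°  ✓
  (1,4): δ = 12.09°  ✓
  (2,3): δ = 127.44°  ·
  (2,4): δ = 93.92°  ·
  (3,4): δ = 146.48°  ·
antipodal pairs: 2

count = 2; pairs: (1,3), (1,4)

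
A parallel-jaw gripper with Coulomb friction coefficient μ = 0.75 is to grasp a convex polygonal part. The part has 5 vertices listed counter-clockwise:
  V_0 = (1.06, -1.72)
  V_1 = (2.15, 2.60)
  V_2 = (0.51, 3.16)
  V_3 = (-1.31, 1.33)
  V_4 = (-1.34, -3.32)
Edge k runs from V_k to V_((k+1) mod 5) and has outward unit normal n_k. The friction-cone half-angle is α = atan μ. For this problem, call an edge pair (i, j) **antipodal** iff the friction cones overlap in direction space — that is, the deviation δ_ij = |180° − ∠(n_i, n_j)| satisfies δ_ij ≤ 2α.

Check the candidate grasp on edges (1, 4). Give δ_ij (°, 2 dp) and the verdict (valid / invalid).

α = atan 0.75 = 36.87°;  2α = 73.74°
edge 1: e_1 = (-1.64, +0.56);  n_1 = (+0.3231, +0.9463)
edge 4: e_4 = (+2.40, +1.60);  n_4 = (+0.5547, -0.8321)
∠(n_1, n_4) = 127.46°
δ = |180° − 127.46°| = 52.54°
52.54° ≤ 2α = 73.74°  →  valid

δ = 52.54°, valid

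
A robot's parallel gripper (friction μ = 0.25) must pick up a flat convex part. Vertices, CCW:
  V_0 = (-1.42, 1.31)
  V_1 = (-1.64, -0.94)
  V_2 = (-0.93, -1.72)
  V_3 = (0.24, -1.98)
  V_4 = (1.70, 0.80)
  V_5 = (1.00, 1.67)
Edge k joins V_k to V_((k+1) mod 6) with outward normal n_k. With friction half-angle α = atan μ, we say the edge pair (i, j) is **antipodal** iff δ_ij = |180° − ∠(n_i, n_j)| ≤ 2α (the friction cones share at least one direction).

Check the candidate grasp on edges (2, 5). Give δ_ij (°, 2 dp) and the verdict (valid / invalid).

δ = 20.99°, valid

α = atan 0.25 = 14.04°;  2α = 28.07°
edge 2: e_2 = (+1.17, -0.26);  n_2 = (-0.2169, -0.9762)
edge 5: e_5 = (-2.42, -0.36);  n_5 = (-0.1471, +0.9891)
∠(n_2, n_5) = 159.01°
δ = |180° − 159.01°| = 20.99°
20.99° ≤ 2α = 28.07°  →  valid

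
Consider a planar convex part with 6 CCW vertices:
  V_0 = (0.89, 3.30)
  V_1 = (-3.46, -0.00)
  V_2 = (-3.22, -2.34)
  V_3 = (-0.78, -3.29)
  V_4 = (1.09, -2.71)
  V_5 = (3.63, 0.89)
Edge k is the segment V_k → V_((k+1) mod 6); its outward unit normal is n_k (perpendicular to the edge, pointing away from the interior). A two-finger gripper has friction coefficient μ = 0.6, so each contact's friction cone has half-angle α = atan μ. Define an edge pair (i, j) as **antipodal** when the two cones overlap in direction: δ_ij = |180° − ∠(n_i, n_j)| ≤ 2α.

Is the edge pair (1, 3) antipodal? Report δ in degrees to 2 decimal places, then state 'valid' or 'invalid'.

α = atan 0.6 = 30.96°;  2α = 61.93°
edge 1: e_1 = (+0.24, -2.34);  n_1 = (-0.9948, -0.1020)
edge 3: e_3 = (+1.87, +0.58);  n_3 = (+0.2962, -0.9551)
∠(n_1, n_3) = 101.38°
δ = |180° − 101.38°| = 78.62°
78.62° > 2α = 61.93°  →  invalid

δ = 78.62°, invalid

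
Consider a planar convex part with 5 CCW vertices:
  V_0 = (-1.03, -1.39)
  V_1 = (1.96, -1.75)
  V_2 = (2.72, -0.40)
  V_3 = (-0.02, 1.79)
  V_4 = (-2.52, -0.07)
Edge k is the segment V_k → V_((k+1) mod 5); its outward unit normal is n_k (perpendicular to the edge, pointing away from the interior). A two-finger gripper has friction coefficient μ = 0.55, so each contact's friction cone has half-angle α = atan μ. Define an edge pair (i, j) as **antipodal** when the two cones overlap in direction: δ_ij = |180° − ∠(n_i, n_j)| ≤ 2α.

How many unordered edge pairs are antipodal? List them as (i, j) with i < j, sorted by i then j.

count = 4; pairs: (0,2), (0,3), (1,3), (2,4)

α = atan 0.55 = 28.81°;  2α = 57.62°
n_0 = (-0.1195, -0.9928)
n_1 = (+0.8714, -0.4906)
n_2 = (+0.6243, +0.7811)
n_3 = (-0.5969, +0.8023)
n_4 = (-0.6631, -0.7485)
  (0,1): δ = 112.51°  ·
  (0,2): δ = 31.77°  ✓
  (0,3): δ = 43.51°  ✓
  (0,4): δ = 145.33°  ·
  (1,2): δ = 99.26°  ·
  (1,3): δ = 23.97°  ✓
  (1,4): δ = 77.84°  ·
  (2,3): δ = 104.72°  ·
  (2,4): δ = 2.90°  ✓
  (3,4): δ = 78.19°  ·
antipodal pairs: 4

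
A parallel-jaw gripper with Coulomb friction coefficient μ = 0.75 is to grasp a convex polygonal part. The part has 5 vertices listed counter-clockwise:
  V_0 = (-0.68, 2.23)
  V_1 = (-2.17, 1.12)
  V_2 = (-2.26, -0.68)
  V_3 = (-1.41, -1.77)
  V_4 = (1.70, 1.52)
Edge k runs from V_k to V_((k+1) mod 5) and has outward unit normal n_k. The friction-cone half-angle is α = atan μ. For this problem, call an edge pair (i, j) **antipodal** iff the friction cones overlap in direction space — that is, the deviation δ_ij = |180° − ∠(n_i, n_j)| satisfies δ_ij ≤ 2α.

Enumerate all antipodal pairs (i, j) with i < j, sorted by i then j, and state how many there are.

α = atan 0.75 = 36.87°;  2α = 73.74°
n_0 = (-0.5974, +0.8019)
n_1 = (-0.9988, +0.0499)
n_2 = (-0.7886, -0.6149)
n_3 = (+0.7267, -0.6869)
n_4 = (+0.2859, +0.9583)
  (0,1): δ = 129.55°  ·
  (0,2): δ = 88.74°  ·
  (0,3): δ = 9.93°  ✓
  (0,4): δ = 126.70°  ·
  (1,2): δ = 139.19°  ·
  (1,3): δ = 40.53°  ✓
  (1,4): δ = 76.25°  ·
  (2,3): δ = 81.34°  ·
  (2,4): δ = 35.44°  ✓
  (3,4): δ = 63.22°  ✓
antipodal pairs: 4

count = 4; pairs: (0,3), (1,3), (2,4), (3,4)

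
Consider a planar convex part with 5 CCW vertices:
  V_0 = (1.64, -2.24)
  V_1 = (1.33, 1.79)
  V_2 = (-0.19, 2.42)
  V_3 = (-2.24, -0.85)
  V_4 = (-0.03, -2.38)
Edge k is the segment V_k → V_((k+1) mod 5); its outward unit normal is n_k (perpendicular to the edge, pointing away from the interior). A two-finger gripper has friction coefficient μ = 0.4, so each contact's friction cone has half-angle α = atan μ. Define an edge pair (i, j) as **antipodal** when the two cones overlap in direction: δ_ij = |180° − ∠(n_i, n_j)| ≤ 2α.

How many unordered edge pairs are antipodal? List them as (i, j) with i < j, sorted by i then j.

count = 3; pairs: (0,2), (1,3), (1,4)

α = atan 0.4 = 21.80°;  2α = 43.60°
n_0 = (+0.9971, +0.0767)
n_1 = (+0.3829, +0.9238)
n_2 = (-0.8473, +0.5312)
n_3 = (-0.5692, -0.8222)
n_4 = (+0.0835, -0.9965)
  (0,1): δ = 116.91°  ·
  (0,2): δ = 36.48°  ✓
  (0,3): δ = 50.91°  ·
  (0,4): δ = 90.39°  ·
  (1,2): δ = 99.57°  ·
  (1,3): δ = 12.18°  ✓
  (1,4): δ = 27.30°  ✓
  (2,3): δ = 92.61°  ·
  (2,4): δ = 53.12°  ·
  (3,4): δ = 140.51°  ·
antipodal pairs: 3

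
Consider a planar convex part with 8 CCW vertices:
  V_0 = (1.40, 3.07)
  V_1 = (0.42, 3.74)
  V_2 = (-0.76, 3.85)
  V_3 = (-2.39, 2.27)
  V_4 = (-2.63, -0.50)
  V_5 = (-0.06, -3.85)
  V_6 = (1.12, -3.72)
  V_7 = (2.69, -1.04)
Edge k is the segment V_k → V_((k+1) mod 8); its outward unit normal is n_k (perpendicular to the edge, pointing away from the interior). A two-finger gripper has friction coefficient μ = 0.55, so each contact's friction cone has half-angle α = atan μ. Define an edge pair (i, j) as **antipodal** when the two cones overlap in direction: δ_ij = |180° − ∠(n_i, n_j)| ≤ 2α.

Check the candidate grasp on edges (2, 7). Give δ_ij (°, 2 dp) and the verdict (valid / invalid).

α = atan 0.55 = 28.81°;  2α = 57.62°
edge 2: e_2 = (-1.63, -1.58);  n_2 = (-0.6960, +0.7180)
edge 7: e_7 = (-1.29, +4.11);  n_7 = (+0.9541, +0.2995)
∠(n_2, n_7) = 116.68°
δ = |180° − 116.68°| = 63.32°
63.32° > 2α = 57.62°  →  invalid

δ = 63.32°, invalid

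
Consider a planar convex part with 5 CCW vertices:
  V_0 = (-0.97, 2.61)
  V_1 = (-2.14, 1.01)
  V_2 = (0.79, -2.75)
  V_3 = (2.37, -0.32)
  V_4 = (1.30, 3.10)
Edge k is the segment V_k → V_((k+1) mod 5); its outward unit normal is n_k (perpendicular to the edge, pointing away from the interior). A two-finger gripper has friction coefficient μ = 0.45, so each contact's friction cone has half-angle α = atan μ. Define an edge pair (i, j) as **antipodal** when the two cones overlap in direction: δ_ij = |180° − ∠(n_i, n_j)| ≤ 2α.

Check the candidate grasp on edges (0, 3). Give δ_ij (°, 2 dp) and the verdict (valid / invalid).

δ = 53.55°, invalid

α = atan 0.45 = 24.23°;  2α = 48.46°
edge 0: e_0 = (-1.17, -1.60);  n_0 = (-0.8072, +0.5903)
edge 3: e_3 = (-1.07, +3.42);  n_3 = (+0.9544, +0.2986)
∠(n_0, n_3) = 126.45°
δ = |180° − 126.45°| = 53.55°
53.55° > 2α = 48.46°  →  invalid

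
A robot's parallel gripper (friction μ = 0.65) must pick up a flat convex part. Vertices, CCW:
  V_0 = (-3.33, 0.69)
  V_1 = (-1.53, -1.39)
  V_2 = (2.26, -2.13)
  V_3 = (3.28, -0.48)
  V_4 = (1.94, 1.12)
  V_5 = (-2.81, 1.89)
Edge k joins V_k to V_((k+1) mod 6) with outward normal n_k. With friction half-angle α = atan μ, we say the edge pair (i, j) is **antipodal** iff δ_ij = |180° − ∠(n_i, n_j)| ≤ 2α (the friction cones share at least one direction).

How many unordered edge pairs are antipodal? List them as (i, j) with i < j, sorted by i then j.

α = atan 0.65 = 33.02°;  2α = 66.05°
n_0 = (-0.7562, -0.6544)
n_1 = (-0.1916, -0.9815)
n_2 = (+0.8506, -0.5258)
n_3 = (+0.7666, +0.6421)
n_4 = (+0.1600, +0.9871)
n_5 = (-0.9176, +0.3976)
  (0,1): δ = 141.92°  ·
  (0,2): δ = 72.60°  ·
  (0,3): δ = 0.93°  ✓
  (0,4): δ = 39.92°  ✓
  (0,5): δ = 115.70°  ·
  (1,2): δ = 110.68°  ·
  (1,3): δ = 39.01°  ✓
  (1,4): δ = 1.84°  ✓
  (1,5): δ = 77.62°  ·
  (2,3): δ = 108.33°  ·
  (2,4): δ = 67.48°  ·
  (2,5): δ = 8.29°  ✓
  (3,4): δ = 139.15°  ·
  (3,5): δ = 63.37°  ✓
  (4,5): δ = 104.22°  ·
antipodal pairs: 6

count = 6; pairs: (0,3), (0,4), (1,3), (1,4), (2,5), (3,5)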